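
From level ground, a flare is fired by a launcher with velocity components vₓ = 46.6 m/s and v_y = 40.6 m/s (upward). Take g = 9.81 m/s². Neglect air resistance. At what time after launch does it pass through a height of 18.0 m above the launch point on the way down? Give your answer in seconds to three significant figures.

Require v_y0 t − ½ g t² = 18.0, i.e. 4.905 t² − 40.60 t + 18.0 = 0.
t = [40.60 ± √(40.60² − 2·9.81·18.0)] / 9.81 = (40.60 ± 35.99) / 9.81, so t = 0.4700 s or t = 7.807 s.
The descending-branch root is 7.807 s.

7.81 s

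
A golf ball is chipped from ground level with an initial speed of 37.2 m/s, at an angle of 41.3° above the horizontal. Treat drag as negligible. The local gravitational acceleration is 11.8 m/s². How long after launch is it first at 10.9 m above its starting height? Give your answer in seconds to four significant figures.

Components: vₓ = 37.20 cos 41.3° = 27.95 m/s, v_y0 = 37.20 sin 41.3° = 24.55 m/s.
Set y = v_y0 t − ½ g t² = 10.9: 5.900 t² − 24.55 t + 10.9 = 0.
Quadratic formula: t = (24.55 ± √345.56) / 11.8 = (24.55 ± 18.59) / 11.8 → t = 0.5053 s or 3.656 s.
The first (ascending) time is 0.5053 s.

0.5053 s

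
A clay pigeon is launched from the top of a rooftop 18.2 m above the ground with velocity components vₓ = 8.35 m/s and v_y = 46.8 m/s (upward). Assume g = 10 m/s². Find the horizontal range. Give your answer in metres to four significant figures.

Vertical motion (up positive, ground at y = 0): 5.000 t² − (46.80) t − 18.2 = 0, so t = (46.80 + √(46.80² + 2·10.0·18.2)) / 10.0 = (46.80 + 50.54) / 10.0 = 9.734 s.
Horizontal distance: R = vₓ t = 8.350 × 9.734 = 81.28 m.

81.28 m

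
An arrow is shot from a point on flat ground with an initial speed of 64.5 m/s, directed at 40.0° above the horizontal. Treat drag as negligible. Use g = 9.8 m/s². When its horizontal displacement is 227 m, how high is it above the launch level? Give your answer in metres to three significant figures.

87.1 m

Resolve: vₓ = 64.50 cos 40.0° = 49.41 m/s and v_y0 = 64.50 sin 40.0° = 41.46 m/s.
x = vₓ t ⇒ t = 227/49.41 = 4.594 s.
Height: y = v_y0 t − ½ g t² = 41.46 × 4.594 − 4.900 × 4.594² = 190.5 − 103.4 = 87.05 m.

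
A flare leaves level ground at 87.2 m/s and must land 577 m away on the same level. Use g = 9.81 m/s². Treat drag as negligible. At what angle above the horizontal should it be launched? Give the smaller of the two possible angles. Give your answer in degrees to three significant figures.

24.1°

From R = (v₀²/g) sin 2θ: sin 2θ = 9.81 × 577 / 7603.8 = 0.7444.
2θ = 48.11° or 180° − 48.11° = 131.9°, so θ = 24.05° or 65.95°.
The smaller angle is 24.05°.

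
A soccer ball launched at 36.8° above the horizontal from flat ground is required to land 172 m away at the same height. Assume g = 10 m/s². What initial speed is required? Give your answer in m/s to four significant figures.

From R = (v₀² / g) sin 2θ: v₀ = √(gR / sin 2θ).
v₀ = √(10.0 × 172 / sin 73.60°) = √(1720 / 0.9593) = √1792.9 = 42.34 m/s.

42.34 m/s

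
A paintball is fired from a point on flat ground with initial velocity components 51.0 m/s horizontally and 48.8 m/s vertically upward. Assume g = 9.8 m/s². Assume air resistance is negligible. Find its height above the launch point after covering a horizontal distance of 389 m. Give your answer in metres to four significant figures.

87.15 m

At x = 389 m, t = x/vₓ = 389/51.00 = 7.627 s.
Height: y = v_y0 t − ½ g t² = 48.80 × 7.627 − 4.900 × 7.627² = 372.2 − 285.1 = 87.15 m.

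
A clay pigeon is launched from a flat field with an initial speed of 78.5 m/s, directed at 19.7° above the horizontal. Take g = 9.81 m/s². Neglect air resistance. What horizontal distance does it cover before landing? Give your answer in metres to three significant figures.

Resolve: vₓ = 78.50 cos 19.7° = 73.91 m/s and v_y0 = 78.50 sin 19.7° = 26.46 m/s.
Time aloft: T = 2 v_y0 / g = 2 × 26.46 / 9.81 = 5.395 s.
Horizontal distance R = vₓ T = 73.91 × 5.395 = 398.7 m.

399 m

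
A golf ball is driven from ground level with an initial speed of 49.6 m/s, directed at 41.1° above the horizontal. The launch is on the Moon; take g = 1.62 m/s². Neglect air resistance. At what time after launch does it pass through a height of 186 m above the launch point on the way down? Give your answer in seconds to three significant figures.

Components: vₓ = 49.60 cos 41.1° = 37.38 m/s, v_y0 = 49.60 sin 41.1° = 32.61 m/s.
Height y(t) = 32.61 t − 0.8100 t² = 186 gives 0.8100 t² − 32.61 t + 186 = 0.
Quadratic formula: t = (32.61 ± √460.50) / 1.62 = (32.61 ± 21.46) / 1.62 → t = 6.881 s or 33.37 s.
The descending-branch root is 33.37 s.

33.4 s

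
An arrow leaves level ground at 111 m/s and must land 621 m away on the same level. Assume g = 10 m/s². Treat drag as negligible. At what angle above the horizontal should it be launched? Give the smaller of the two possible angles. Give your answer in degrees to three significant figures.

15.1°

From R = (v₀²/g) sin 2θ: sin 2θ = 10.0 × 621 / 12321 = 0.5040.
2θ = 30.27° or 180° − 30.27° = 149.7°, so θ = 15.13° or 74.87°.
The smaller angle is 15.13°.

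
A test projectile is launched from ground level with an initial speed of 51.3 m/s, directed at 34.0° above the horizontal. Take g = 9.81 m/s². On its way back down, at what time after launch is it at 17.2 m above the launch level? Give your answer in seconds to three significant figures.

5.17 s

Resolve: vₓ = 51.30 cos 34.0° = 42.53 m/s and v_y0 = 51.30 sin 34.0° = 28.69 m/s.
Height y(t) = 28.69 t − 4.905 t² = 17.2 gives 4.905 t² − 28.69 t + 17.2 = 0.
Quadratic formula: t = (28.69 ± √485.46) / 9.81 = (28.69 ± 22.03) / 9.81 → t = 0.6782 s or 5.170 s.
The descending-branch root is 5.170 s.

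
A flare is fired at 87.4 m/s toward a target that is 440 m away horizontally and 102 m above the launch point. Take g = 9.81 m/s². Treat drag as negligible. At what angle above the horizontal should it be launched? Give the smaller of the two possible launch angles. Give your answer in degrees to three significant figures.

32.0°

Trajectory: y = x tanθ − g x² (1 + tan²θ)/(2v₀²). With x = 440, y = 102, v₀ = 87.4, g = 9.81:
124.3 tan²θ − 440 tanθ + (226.3) = 0.
tanθ = [440 ± √(440² − 4 × 124.3 × (226.3))] / (2 × 124.3) = (440 ± 284.7) / 248.6, giving tanθ = 0.6246 or 2.915.
θ = 31.99° or 71.06°; the smaller is 31.99°.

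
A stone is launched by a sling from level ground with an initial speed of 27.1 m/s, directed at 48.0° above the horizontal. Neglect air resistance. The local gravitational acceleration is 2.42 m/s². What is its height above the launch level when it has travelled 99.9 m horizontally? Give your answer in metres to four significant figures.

vₓ = 27.10 cos 48.0° = 18.13 m/s; v_y0 = 27.10 sin 48.0° = 20.14 m/s.
At x = 99.9 m, t = x/vₓ = 99.9/18.13 = 5.509 s.
Height: y = v_y0 t − ½ g t² = 20.14 × 5.509 − 1.210 × 5.509² = 111.0 − 36.72 = 74.23 m.

74.23 m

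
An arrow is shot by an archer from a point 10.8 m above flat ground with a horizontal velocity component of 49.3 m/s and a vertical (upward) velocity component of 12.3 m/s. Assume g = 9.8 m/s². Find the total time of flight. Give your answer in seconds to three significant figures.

With up positive and y = 0 at the ground: y(t) = 10.8 + (12.30) t − 4.900 t². Setting y = 0 and taking the positive root: t = [12.30 + √(12.30² + 2·9.80·10.8)] / 9.80 = (12.30 + 19.05) / 9.80 = 3.199 s.

3.20 s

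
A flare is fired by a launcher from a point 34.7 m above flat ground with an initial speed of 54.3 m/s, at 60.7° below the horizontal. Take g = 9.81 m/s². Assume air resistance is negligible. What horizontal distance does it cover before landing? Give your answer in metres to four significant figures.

vₓ = 54.30 cos 60.7° = 26.57 m/s; v_y0 = −47.35 m/s (downward).
Vertical motion (up positive, ground at y = 0): 4.905 t² − (−47.35) t − 34.7 = 0, so t = (−47.35 + √(47.35² + 2·9.81·34.7)) / 9.81 = (−47.35 + 54.07) / 9.81 = 0.6843 s.
Horizontal distance: R = vₓ t = 26.57 × 0.6843 = 18.18 m.

18.18 m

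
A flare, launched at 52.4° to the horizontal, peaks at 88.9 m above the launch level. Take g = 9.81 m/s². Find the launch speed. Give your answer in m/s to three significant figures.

At the peak v_y = 0, so v_y0 = √(2gH) = √(2 × 9.81 × 88.9) = 41.76 m/s.
v_y0 = v₀ sin θ ⇒ v₀ = 41.76 / sin 52.4° = 52.71 m/s.

52.7 m/s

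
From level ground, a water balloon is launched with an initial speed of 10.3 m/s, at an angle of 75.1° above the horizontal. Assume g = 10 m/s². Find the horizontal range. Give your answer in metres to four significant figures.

5.272 m

Horizontal component vₓ = 10.30 cos 75.1° = 2.648 m/s; vertical v_y0 = 10.30 sin 75.1° = 9.954 m/s.
Time aloft: T = 2 v_y0 / g = 2 × 9.954 / 10.0 = 1.991 s.
Range: R = vₓ T = 2.648 × 1.991 = 5.272 m.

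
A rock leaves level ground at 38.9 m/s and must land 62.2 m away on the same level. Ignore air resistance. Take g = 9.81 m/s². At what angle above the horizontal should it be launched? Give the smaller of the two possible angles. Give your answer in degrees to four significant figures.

Level-ground range R = v₀² sin(2θ)/g ⇒ sin(2θ) = gR/v₀² = 9.81 × 62.2 / 38.9² = 0.4032.
2θ = 23.78° or 180° − 23.78° = 156.2°, so θ = 11.89° or 78.11°.
The smaller angle is 11.89°.

11.89°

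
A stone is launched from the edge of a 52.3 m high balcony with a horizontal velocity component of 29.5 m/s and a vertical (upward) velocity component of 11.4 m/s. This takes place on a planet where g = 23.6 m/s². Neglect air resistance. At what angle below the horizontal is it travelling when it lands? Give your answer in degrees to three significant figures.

With up positive and y = 0 at the ground: y(t) = 52.3 + (11.40) t − 11.80 t². Setting y = 0 and taking the positive root: t = [11.40 + √(11.40² + 2·23.6·52.3)] / 23.6 = (11.40 + 50.98) / 23.6 = 2.643 s.
At impact: v_y = v_y0 − g t = −50.98 m/s; vₓ = 29.50 m/s.
Angle below horizontal: arctan(|v_y|/vₓ) = arctan(50.98/29.50) = 59.94°.

59.9°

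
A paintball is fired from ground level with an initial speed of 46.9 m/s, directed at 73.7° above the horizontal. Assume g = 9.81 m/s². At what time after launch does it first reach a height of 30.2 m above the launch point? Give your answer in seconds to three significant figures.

Resolve: vₓ = 46.90 cos 73.7° = 13.16 m/s and v_y0 = 46.90 sin 73.7° = 45.01 m/s.
Set y = v_y0 t − ½ g t² = 30.2: 4.905 t² − 45.01 t + 30.2 = 0.
t = [45.01 ± √(45.01² − 2·9.81·30.2)] / 9.81 = (45.01 ± 37.87) / 9.81, so t = 0.7288 s or t = 8.449 s.
The first (ascending) time is 0.7288 s.

0.729 s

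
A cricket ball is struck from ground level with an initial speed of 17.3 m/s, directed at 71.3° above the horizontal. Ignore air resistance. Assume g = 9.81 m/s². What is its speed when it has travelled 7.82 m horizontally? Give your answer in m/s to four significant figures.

6.107 m/s

Resolve: vₓ = 17.30 cos 71.3° = 5.547 m/s and v_y0 = 17.30 sin 71.3° = 16.39 m/s.
At x = 7.82 m, t = x/vₓ = 7.82/5.547 = 1.410 s.
Vertical velocity there: v_y = v_y0 − g t = 16.39 − 9.81 × 1.410 = 2.556 m/s.
Speed: √(vₓ² + v_y²) = √(5.547² + 2.556²) = 6.107 m/s.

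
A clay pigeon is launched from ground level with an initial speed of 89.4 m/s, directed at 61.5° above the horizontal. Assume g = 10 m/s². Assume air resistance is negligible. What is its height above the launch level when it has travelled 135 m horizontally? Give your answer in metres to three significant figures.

Horizontal component vₓ = 89.40 cos 61.5° = 42.66 m/s; vertical v_y0 = 89.40 sin 61.5° = 78.57 m/s.
x = vₓ t ⇒ t = 135/42.66 = 3.165 s.
Height: y = v_y0 t − ½ g t² = 78.57 × 3.165 − 5.000 × 3.165² = 248.6 − 50.08 = 198.6 m.

199 m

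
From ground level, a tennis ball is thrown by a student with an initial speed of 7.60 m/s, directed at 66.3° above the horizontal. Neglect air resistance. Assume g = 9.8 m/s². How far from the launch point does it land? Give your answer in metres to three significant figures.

Horizontal component vₓ = 7.600 cos 66.3° = 3.055 m/s; vertical v_y0 = 7.600 sin 66.3° = 6.959 m/s.
Flight time T = 2 v_y0 / g = 1.420 s.
Range: R = vₓ T = 3.055 × 1.420 = 4.338 m.

4.34 m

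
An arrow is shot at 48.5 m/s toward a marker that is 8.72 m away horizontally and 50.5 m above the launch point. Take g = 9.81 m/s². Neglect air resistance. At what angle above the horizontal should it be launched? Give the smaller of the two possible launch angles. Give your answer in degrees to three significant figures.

81.4°

Trajectory: y = x tanθ − g x² (1 + tan²θ)/(2v₀²). With x = 8.72, y = 50.5, v₀ = 48.5, g = 9.81:
0.1586 tan²θ − 8.72 tanθ + (50.66) = 0.
tanθ = [8.72 ± √(8.72² − 4 × 0.1586 × (50.66))] / (2 × 0.1586) = (8.72 ± 6.626) / 0.3171, giving tanθ = 6.602 or 48.39.
θ = 81.39° or 88.82°; the smaller is 81.39°.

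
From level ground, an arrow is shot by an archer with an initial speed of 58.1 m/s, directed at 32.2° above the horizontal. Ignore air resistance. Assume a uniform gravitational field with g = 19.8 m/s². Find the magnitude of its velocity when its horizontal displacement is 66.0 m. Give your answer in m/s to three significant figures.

49.4 m/s

Horizontal component vₓ = 58.10 cos 32.2° = 49.16 m/s; vertical v_y0 = 58.10 sin 32.2° = 30.96 m/s.
At x = 66.0 m, t = x/vₓ = 66.0/49.16 = 1.342 s.
Vertical velocity there: v_y = v_y0 − g t = 30.96 − 19.8 × 1.342 = 4.380 m/s.
Speed: √(vₓ² + v_y²) = √(49.16² + 4.380²) = 49.36 m/s.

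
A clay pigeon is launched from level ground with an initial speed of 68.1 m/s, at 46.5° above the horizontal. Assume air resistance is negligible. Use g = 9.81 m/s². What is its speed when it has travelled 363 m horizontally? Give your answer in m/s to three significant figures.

Components: vₓ = 68.10 cos 46.5° = 46.88 m/s, v_y0 = 68.10 sin 46.5° = 49.40 m/s.
x = vₓ t ⇒ t = 363/46.88 = 7.744 s.
Vertical velocity there: v_y = v_y0 − g t = 49.40 − 9.81 × 7.744 = −26.57 m/s.
Speed: √(vₓ² + v_y²) = √(46.88² + 26.57²) = 53.88 m/s.

53.9 m/s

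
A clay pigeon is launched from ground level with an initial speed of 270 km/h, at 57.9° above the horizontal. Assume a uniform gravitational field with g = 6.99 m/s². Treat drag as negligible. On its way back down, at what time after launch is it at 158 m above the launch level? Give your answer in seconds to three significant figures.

15.2 s

Convert: 270 km/h = 270/3.6 = 75.00 m/s.
Horizontal component vₓ = 75.00 cos 57.9° = 39.85 m/s; vertical v_y0 = 75.00 sin 57.9° = 63.53 m/s.
Set y = v_y0 t − ½ g t² = 158: 3.495 t² − 63.53 t + 158 = 0.
t = [63.53 ± √(63.53² − 2·6.99·158)] / 6.99 = (63.53 ± 42.75) / 6.99, so t = 2.973 s or t = 15.21 s.
The descending-branch root is 15.21 s.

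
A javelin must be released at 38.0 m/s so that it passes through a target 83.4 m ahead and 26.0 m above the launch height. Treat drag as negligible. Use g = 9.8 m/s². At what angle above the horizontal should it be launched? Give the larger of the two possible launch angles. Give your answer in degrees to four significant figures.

Trajectory: y = x tanθ − g x² (1 + tan²θ)/(2v₀²). With x = 83.4, y = 26.0, v₀ = 38.0, g = 9.80:
23.60 tan²θ − 83.4 tanθ + (49.60) = 0.
tanθ = [83.4 ± √(83.4² − 4 × 23.60 × (49.60))] / (2 × 23.60) = (83.4 ± 47.67) / 47.21, giving tanθ = 0.7569 or 2.777.
θ = 37.12° or 70.19°; the larger is 70.19°.

70.19°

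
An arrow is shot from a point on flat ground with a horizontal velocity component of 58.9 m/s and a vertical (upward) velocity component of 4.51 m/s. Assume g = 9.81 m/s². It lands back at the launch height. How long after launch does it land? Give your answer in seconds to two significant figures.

Landing at launch height ⇒ T = 2 v_y0 / g = 2 × 4.510 / 9.81 = 0.9195 s.

0.92 s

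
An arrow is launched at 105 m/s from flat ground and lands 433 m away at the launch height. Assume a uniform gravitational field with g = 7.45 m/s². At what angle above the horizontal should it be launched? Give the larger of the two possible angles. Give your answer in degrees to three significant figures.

Level-ground range R = v₀² sin(2θ)/g ⇒ sin(2θ) = gR/v₀² = 7.45 × 433 / 105² = 0.2926.
2θ = 17.01° or 180° − 17.01° = 163.0°, so θ = 8.507° or 81.49°.
The larger angle is 81.49°.

81.5°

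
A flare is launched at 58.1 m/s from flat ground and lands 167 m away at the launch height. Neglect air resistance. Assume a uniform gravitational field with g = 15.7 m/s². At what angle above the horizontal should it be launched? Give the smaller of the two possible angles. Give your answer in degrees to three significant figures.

25.5°

From R = (v₀²/g) sin 2θ: sin 2θ = 15.7 × 167 / 3375.6 = 0.7767.
2θ = 50.96° or 180° − 50.96° = 129.0°, so θ = 25.48° or 64.52°.
The smaller angle is 25.48°.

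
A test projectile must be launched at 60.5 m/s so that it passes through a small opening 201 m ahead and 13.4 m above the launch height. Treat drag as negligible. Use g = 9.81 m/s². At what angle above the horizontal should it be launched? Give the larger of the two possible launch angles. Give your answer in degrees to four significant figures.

Trajectory: y = x tanθ − g x² (1 + tan²θ)/(2v₀²). With x = 201, y = 13.4, v₀ = 60.5, g = 9.81:
54.14 tan²θ − 201 tanθ + (67.54) = 0.
tanθ = [201 ± √(201² − 4 × 54.14 × (67.54))] / (2 × 54.14) = (201 ± 160.5) / 108.3, giving tanθ = 0.3736 or 3.339.
θ = 20.49° or 73.33°; the larger is 73.33°.

73.33°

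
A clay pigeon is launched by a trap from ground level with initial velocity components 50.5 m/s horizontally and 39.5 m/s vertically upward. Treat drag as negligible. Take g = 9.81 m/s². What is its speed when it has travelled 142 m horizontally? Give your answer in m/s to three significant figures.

x = vₓ t ⇒ t = 142/50.50 = 2.812 s.
Vertical velocity there: v_y = v_y0 − g t = 39.50 − 9.81 × 2.812 = 11.92 m/s.
Speed: √(vₓ² + v_y²) = √(50.50² + 11.92²) = 51.89 m/s.

51.9 m/s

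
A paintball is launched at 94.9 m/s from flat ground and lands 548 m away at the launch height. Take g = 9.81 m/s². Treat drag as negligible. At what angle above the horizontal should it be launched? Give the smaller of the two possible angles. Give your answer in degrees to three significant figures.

18.3°

R = v₀² sin 2θ / g gives sin 2θ = gR/v₀² = 9.81·548/94.9² = 0.5969.
2θ = 36.65° or 180° − 36.65° = 143.4°, so θ = 18.32° or 71.68°.
The smaller angle is 18.32°.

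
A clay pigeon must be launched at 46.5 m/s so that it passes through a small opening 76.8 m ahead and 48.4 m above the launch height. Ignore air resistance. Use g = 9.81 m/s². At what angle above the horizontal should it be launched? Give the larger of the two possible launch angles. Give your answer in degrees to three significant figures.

78.2°

Trajectory: y = x tanθ − g x² (1 + tan²θ)/(2v₀²). With x = 76.8, y = 48.4, v₀ = 46.5, g = 9.81:
13.38 tan²θ − 76.8 tanθ + (61.78) = 0.
tanθ = [76.8 ± √(76.8² − 4 × 13.38 × (61.78))] / (2 × 13.38) = (76.8 ± 50.91) / 26.76, giving tanθ = 0.9675 or 4.772.
θ = 44.05° or 78.17°; the larger is 78.17°.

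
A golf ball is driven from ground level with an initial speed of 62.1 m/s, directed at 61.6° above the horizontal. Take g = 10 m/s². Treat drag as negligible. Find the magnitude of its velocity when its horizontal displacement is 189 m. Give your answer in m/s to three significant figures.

Horizontal component vₓ = 62.10 cos 61.6° = 29.54 m/s; vertical v_y0 = 62.10 sin 61.6° = 54.63 m/s.
x = vₓ t ⇒ t = 189/29.54 = 6.399 s.
Vertical velocity there: v_y = v_y0 − g t = 54.63 − 10.0 × 6.399 = −9.363 m/s.
Speed: √(vₓ² + v_y²) = √(29.54² + 9.363²) = 30.98 m/s.

31.0 m/s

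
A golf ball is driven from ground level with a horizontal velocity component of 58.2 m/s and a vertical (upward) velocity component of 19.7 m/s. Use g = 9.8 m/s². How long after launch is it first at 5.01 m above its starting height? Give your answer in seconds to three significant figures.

Height y(t) = 19.70 t − 4.900 t² = 5.01 gives 4.900 t² − 19.70 t + 5.01 = 0.
Quadratic formula: t = (19.70 ± √289.89) / 9.80 = (19.70 ± 17.03) / 9.80 → t = 0.2728 s or 3.748 s.
The first (ascending) time is 0.2728 s.

0.273 s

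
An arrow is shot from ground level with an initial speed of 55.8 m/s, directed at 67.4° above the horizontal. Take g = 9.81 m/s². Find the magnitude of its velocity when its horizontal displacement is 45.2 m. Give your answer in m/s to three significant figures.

Horizontal component vₓ = 55.80 cos 67.4° = 21.44 m/s; vertical v_y0 = 55.80 sin 67.4° = 51.52 m/s.
Time to reach x = 45.2 m: t = x/vₓ = 45.2/21.44 = 2.108 s.
Vertical velocity there: v_y = v_y0 − g t = 51.52 − 9.81 × 2.108 = 30.84 m/s.
Speed: √(vₓ² + v_y²) = √(21.44² + 30.84²) = 37.56 m/s.

37.6 m/s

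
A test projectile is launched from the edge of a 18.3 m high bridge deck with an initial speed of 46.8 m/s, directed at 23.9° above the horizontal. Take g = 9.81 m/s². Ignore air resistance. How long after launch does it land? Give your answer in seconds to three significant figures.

4.67 s

Components: vₓ = 46.80 cos 23.9° = 42.79 m/s, v_y0 = 46.80 sin 23.9° = 18.96 m/s.
Vertical motion (up positive, ground at y = 0): 4.905 t² − (18.96) t − 18.3 = 0, so t = (18.96 + √(18.96² + 2·9.81·18.3)) / 9.81 = (18.96 + 26.81) / 9.81 = 4.665 s.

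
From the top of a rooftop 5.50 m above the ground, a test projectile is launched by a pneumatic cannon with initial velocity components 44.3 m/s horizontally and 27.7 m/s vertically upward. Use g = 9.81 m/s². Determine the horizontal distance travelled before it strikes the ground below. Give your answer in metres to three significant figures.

259 m

The projectile lands when y = 5.50 + (27.70) t − ½·9.81·t² = 0. Positive root: t = (27.70 + √(27.70² + 2·9.81·5.50)) / 9.81 = (27.70 + 29.58) / 9.81 = 5.839 s.
Horizontal distance: R = vₓ t = 44.30 × 5.839 = 258.7 m.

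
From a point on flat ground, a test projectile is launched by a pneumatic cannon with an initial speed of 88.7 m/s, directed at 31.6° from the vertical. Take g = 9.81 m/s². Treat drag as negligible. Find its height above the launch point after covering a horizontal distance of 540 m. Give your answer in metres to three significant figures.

Resolve: vₓ = 88.70 sin 31.6° = 46.48 m/s and v_y0 = 88.70 cos 31.6° = 75.55 m/s.
x = vₓ t ⇒ t = 540/46.48 = 11.62 s.
Height: y = v_y0 t − ½ g t² = 75.55 × 11.62 − 4.905 × 11.62² = 877.8 − 662.1 = 215.6 m.

216 m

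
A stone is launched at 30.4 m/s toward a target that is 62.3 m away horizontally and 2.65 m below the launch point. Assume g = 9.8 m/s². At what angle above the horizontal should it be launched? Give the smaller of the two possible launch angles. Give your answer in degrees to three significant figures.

17.9°

Trajectory: y = x tanθ − g x² (1 + tan²θ)/(2v₀²). With x = 62.3, y = −2.65, v₀ = 30.4, g = 9.80:
20.58 tan²θ − 62.3 tanθ + (17.93) = 0.
tanθ = [62.3 ± √(62.3² − 4 × 20.58 × (17.93))] / (2 × 20.58) = (62.3 ± 49.05) / 41.16, giving tanθ = 0.3220 or 2.705.
θ = 17.85° or 69.71°; the smaller is 17.85°.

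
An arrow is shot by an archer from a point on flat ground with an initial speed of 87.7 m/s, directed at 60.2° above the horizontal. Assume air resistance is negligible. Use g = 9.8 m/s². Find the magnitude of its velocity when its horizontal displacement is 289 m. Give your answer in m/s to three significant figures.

45.0 m/s

Resolve: vₓ = 87.70 cos 60.2° = 43.58 m/s and v_y0 = 87.70 sin 60.2° = 76.10 m/s.
x = vₓ t ⇒ t = 289/43.58 = 6.631 s.
Vertical velocity there: v_y = v_y0 − g t = 76.10 − 9.80 × 6.631 = 11.12 m/s.
Speed: √(vₓ² + v_y²) = √(43.58² + 11.12²) = 44.98 m/s.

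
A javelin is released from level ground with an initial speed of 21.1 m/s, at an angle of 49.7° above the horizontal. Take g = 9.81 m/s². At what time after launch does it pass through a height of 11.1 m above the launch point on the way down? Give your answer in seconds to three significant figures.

2.29 s

vₓ = 21.10 cos 49.7° = 13.65 m/s; v_y0 = 21.10 sin 49.7° = 16.09 m/s.
Require v_y0 t − ½ g t² = 11.1, i.e. 4.905 t² − 16.09 t + 11.1 = 0.
t = [16.09 ± √(16.09² − 2·9.81·11.1)] / 9.81 = (16.09 ± 6.417) / 9.81, so t = 0.9863 s or t = 2.295 s.
The descending-branch root is 2.295 s.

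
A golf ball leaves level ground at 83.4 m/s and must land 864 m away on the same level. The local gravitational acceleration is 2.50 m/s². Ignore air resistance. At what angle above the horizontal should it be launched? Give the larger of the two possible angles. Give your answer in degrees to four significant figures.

R = v₀² sin 2θ / g gives sin 2θ = gR/v₀² = 2.50·864/83.4² = 0.3105.
2θ = 18.09° or 180° − 18.09° = 161.9°, so θ = 9.046° or 80.95°.
The larger angle is 80.95°.

80.95°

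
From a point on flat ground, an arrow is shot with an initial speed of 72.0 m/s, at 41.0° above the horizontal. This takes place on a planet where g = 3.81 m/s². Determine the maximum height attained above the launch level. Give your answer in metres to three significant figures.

Components: vₓ = 72.00 cos 41.0° = 54.34 m/s, v_y0 = 72.00 sin 41.0° = 47.24 m/s.
Maximum height: H = v_y0² / (2g) = 47.24² / (2 × 3.81) = 292.8 m.

293 m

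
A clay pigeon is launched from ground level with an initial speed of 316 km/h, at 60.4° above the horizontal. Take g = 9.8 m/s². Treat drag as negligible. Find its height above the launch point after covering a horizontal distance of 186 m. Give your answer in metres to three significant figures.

Convert: 316 km/h = 316/3.6 = 87.78 m/s.
Horizontal component vₓ = 87.78 cos 60.4° = 43.36 m/s; vertical v_y0 = 87.78 sin 60.4° = 76.32 m/s.
x = vₓ t ⇒ t = 186/43.36 = 4.290 s.
Height: y = v_y0 t − ½ g t² = 76.32 × 4.290 − 4.900 × 4.290² = 327.4 − 90.18 = 237.2 m.

237 m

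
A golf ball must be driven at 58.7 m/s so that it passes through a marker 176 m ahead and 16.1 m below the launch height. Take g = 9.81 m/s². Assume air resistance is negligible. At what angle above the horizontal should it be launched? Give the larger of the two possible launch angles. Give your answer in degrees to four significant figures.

75.35°

Trajectory: y = x tanθ − g x² (1 + tan²θ)/(2v₀²). With x = 176, y = −16.1, v₀ = 58.7, g = 9.81:
44.09 tan²θ − 176 tanθ + (27.99) = 0.
tanθ = [176 ± √(176² − 4 × 44.09 × (27.99))] / (2 × 44.09) = (176 ± 161.4) / 88.19, giving tanθ = 0.1660 or 3.825.
θ = 9.423° or 75.35°; the larger is 75.35°.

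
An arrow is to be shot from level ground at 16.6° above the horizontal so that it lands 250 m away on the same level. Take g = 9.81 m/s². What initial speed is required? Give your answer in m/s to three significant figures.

66.9 m/s

Level-ground range: R = v₀² sin(2θ)/g, so v₀ = √(gR / sin 2θ).
v₀ = √(9.81 × 250 / sin 33.20°) = √(2452 / 0.5476) = √4478.9 = 66.92 m/s.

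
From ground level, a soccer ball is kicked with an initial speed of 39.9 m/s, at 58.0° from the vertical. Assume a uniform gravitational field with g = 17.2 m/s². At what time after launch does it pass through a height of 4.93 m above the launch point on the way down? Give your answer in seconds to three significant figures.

2.20 s

vₓ = 39.90 sin 58.0° = 33.84 m/s; v_y0 = 39.90 cos 58.0° = 21.14 m/s.
Height y(t) = 21.14 t − 8.600 t² = 4.93 gives 8.600 t² − 21.14 t + 4.93 = 0.
t = [21.14 ± √(21.14² − 2·17.2·4.93)] / 17.2 = (21.14 ± 16.66) / 17.2, so t = 0.2608 s or t = 2.198 s.
The descending-branch root is 2.198 s.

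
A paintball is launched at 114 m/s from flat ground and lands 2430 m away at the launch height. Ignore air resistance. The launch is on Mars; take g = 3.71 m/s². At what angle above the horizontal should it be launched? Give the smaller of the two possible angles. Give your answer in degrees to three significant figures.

22.0°

R = v₀² sin 2θ / g gives sin 2θ = gR/v₀² = 3.71·2430/114² = 0.6937.
2θ = 43.92° or 180° − 43.92° = 136.1°, so θ = 21.96° or 68.04°.
The smaller angle is 21.96°.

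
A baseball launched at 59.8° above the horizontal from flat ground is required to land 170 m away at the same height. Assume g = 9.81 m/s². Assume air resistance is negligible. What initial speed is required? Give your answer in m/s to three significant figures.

43.8 m/s

Level-ground range: R = v₀² sin(2θ)/g, so v₀ = √(gR / sin 2θ).
v₀ = √(9.81 × 170 / sin 119.6°) = √(1668 / 0.8695) = √1918.0 = 43.80 m/s.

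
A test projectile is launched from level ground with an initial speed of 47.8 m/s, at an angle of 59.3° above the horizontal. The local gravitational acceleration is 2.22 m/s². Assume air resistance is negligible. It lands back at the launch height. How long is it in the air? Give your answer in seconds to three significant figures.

37.0 s

Resolve: vₓ = 47.80 cos 59.3° = 24.40 m/s and v_y0 = 47.80 sin 59.3° = 41.10 m/s.
It returns to y = 0 when t = 2 v_y0 / g = 2(41.10)/2.22 = 37.03 s.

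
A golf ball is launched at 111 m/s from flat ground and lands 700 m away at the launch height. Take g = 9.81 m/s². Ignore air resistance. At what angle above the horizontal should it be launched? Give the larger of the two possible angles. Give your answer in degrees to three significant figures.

73.1°

R = v₀² sin 2θ / g gives sin 2θ = gR/v₀² = 9.81·700/111² = 0.5573.
2θ = 33.87° or 180° − 33.87° = 146.1°, so θ = 16.94° or 73.06°.
The larger angle is 73.06°.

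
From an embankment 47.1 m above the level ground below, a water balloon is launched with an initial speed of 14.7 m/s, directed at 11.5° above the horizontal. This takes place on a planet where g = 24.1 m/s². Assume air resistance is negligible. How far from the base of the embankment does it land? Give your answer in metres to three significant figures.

30.3 m

vₓ = 14.70 cos 11.5° = 14.40 m/s; v_y0 = 14.70 sin 11.5° = 2.931 m/s.
With up positive and y = 0 at the ground: y(t) = 47.1 + (2.931) t − 12.05 t². Setting y = 0 and taking the positive root: t = [2.931 + √(2.931² + 2·24.1·47.1)] / 24.1 = (2.931 + 47.74) / 24.1 = 2.102 s.
Horizontal distance: R = vₓ t = 14.40 × 2.102 = 30.28 m.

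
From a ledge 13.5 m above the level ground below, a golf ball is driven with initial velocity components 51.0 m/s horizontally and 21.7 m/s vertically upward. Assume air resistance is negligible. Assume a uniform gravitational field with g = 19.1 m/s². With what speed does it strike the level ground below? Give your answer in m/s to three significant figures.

With up positive and y = 0 at the ground: y(t) = 13.5 + (21.70) t − 9.550 t². Setting y = 0 and taking the positive root: t = [21.70 + √(21.70² + 2·19.1·13.5)] / 19.1 = (21.70 + 31.41) / 19.1 = 2.781 s.
Vertical velocity at impact: v_y = v_y0 − g t = 21.70 − 19.1 × 2.781 = −31.41 m/s.
Speed: |v| = √(vₓ² + v_y²) = √(51.00² + 31.41²) = 59.90 m/s.

59.9 m/s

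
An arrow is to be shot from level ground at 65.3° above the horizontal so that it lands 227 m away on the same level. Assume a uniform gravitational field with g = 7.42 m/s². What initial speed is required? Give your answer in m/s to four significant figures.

From R = (v₀² / g) sin 2θ: v₀ = √(gR / sin 2θ).
v₀ = √(7.42 × 227 / sin 130.6°) = √(1684 / 0.7593) = √2218.4 = 47.10 m/s.

47.10 m/s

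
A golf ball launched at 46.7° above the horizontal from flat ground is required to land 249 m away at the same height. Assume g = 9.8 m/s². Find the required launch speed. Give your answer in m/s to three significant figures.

49.4 m/s

Level-ground range: R = v₀² sin(2θ)/g, so v₀ = √(gR / sin 2θ).
v₀ = √(9.80 × 249 / sin 93.40°) = √(2440 / 0.9982) = √2444.5 = 49.44 m/s.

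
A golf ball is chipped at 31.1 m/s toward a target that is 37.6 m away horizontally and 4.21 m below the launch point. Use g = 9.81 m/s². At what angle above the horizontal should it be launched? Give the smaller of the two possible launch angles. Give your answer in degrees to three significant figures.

4.57°

Trajectory: y = x tanθ − g x² (1 + tan²θ)/(2v₀²). With x = 37.6, y = −4.21, v₀ = 31.1, g = 9.81:
7.170 tan²θ − 37.6 tanθ + (2.960) = 0.
tanθ = [37.6 ± √(37.6² − 4 × 7.170 × (2.960))] / (2 × 7.170) = (37.6 ± 36.45) / 14.34, giving tanθ = 0.07993 or 5.164.
θ = 4.570° or 79.04°; the smaller is 4.570°.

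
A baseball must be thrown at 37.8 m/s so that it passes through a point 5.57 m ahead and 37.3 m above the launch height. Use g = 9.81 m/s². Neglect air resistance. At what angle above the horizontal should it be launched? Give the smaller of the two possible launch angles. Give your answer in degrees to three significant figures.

82.8°

Trajectory: y = x tanθ − g x² (1 + tan²θ)/(2v₀²). With x = 5.57, y = 37.3, v₀ = 37.8, g = 9.81:
0.1065 tan²θ − 5.57 tanθ + (37.41) = 0.
tanθ = [5.57 ± √(5.57² − 4 × 0.1065 × (37.41))] / (2 × 0.1065) = (5.57 ± 3.884) / 0.2130, giving tanθ = 7.913 or 44.39.
θ = 82.80° or 88.71°; the smaller is 82.80°.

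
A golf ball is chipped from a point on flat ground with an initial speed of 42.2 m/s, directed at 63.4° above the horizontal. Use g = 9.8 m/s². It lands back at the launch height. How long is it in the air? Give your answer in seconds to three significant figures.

Resolve: vₓ = 42.20 cos 63.4° = 18.90 m/s and v_y0 = 42.20 sin 63.4° = 37.73 m/s.
It returns to y = 0 when t = 2 v_y0 / g = 2(37.73)/9.80 = 7.701 s.

7.70 s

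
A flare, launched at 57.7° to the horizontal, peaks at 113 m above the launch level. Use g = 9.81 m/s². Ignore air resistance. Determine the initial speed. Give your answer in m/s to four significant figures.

At the peak v_y = 0, so v_y0 = √(2gH) = √(2 × 9.81 × 113) = 47.09 m/s.
v_y0 = v₀ sin θ ⇒ v₀ = 47.09 / sin 57.7° = 55.71 m/s.

55.71 m/s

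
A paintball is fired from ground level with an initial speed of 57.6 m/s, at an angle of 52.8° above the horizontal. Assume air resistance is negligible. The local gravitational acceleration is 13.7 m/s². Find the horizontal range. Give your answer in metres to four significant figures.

vₓ = 57.60 cos 52.8° = 34.82 m/s; v_y0 = 57.60 sin 52.8° = 45.88 m/s.
Time aloft: T = 2 v_y0 / g = 2 × 45.88 / 13.7 = 6.698 s.
Range: R = vₓ T = 34.82 × 6.698 = 233.3 m.

233.3 m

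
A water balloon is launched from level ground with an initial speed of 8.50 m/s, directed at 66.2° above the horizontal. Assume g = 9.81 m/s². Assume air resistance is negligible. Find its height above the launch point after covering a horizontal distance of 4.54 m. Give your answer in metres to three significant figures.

1.70 m

vₓ = 8.500 cos 66.2° = 3.430 m/s; v_y0 = 8.500 sin 66.2° = 7.777 m/s.
x = vₓ t ⇒ t = 4.54/3.430 = 1.324 s.
Height: y = v_y0 t − ½ g t² = 7.777 × 1.324 − 4.905 × 1.324² = 10.29 − 8.593 = 1.701 m.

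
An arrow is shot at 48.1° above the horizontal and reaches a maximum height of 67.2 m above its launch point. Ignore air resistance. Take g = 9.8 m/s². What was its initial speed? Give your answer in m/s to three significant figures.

At the peak v_y = 0, so v_y0 = √(2gH) = √(2 × 9.80 × 67.2) = 36.29 m/s.
v_y0 = v₀ sin θ ⇒ v₀ = 36.29 / sin 48.1° = 48.76 m/s.

48.8 m/s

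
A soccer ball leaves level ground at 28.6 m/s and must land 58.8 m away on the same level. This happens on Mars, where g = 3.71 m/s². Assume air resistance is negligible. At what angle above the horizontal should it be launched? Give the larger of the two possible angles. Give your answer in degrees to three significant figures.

82.3°

Level-ground range R = v₀² sin(2θ)/g ⇒ sin(2θ) = gR/v₀² = 3.71 × 58.8 / 28.6² = 0.2667.
2θ = 15.47° or 180° − 15.47° = 164.5°, so θ = 7.734° or 82.27°.
The larger angle is 82.27°.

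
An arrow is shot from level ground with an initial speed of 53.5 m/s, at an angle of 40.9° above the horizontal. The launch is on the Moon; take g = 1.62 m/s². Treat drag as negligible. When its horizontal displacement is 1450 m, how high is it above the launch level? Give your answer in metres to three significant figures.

Horizontal component vₓ = 53.50 cos 40.9° = 40.44 m/s; vertical v_y0 = 53.50 sin 40.9° = 35.03 m/s.
Time to reach x = 1450 m: t = x/vₓ = 1450/40.44 = 35.86 s.
Height: y = v_y0 t − ½ g t² = 35.03 × 35.86 − 0.8100 × 35.86² = 1256 − 1041 = 214.6 m.

215 m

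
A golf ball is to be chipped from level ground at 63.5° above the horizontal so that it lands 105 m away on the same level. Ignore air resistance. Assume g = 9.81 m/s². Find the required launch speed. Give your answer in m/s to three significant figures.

On level ground R = v₀² sin 2θ / g ⇒ v₀ = √(gR / sin 2θ).
v₀ = √(9.81 × 105 / sin 127.0°) = √(1030 / 0.7986) = √1289.8 = 35.91 m/s.

35.9 m/s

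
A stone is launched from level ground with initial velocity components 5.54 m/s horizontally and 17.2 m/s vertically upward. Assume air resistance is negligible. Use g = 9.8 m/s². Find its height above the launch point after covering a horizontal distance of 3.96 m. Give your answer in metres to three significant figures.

9.79 m

At x = 3.96 m, t = x/vₓ = 3.96/5.540 = 0.7148 s.
Height: y = v_y0 t − ½ g t² = 17.20 × 0.7148 − 4.900 × 0.7148² = 12.29 − 2.504 = 9.791 m.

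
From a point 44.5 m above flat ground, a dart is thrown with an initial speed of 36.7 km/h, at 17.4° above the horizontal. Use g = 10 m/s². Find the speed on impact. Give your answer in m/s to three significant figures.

31.5 m/s

Convert: 36.7 km/h = 36.7/3.6 = 10.19 m/s.
Resolve: vₓ = 10.19 cos 17.4° = 9.728 m/s and v_y0 = 10.19 sin 17.4° = 3.049 m/s.
With up positive and y = 0 at the ground: y(t) = 44.5 + (3.049) t − 5.000 t². Setting y = 0 and taking the positive root: t = [3.049 + √(3.049² + 2·10.0·44.5)] / 10.0 = (3.049 + 29.99) / 10.0 = 3.304 s.
Vertical velocity at impact: v_y = v_y0 − g t = 3.049 − 10.0 × 3.304 = −29.99 m/s.
Speed: |v| = √(vₓ² + v_y²) = √(9.728² + 29.99²) = 31.53 m/s.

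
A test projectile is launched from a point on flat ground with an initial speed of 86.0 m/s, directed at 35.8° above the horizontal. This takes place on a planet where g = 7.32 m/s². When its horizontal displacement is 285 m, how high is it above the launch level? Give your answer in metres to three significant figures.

144 m

vₓ = 86.00 cos 35.8° = 69.75 m/s; v_y0 = 86.00 sin 35.8° = 50.31 m/s.
Time to reach x = 285 m: t = x/vₓ = 285/69.75 = 4.086 s.
Height: y = v_y0 t − ½ g t² = 50.31 × 4.086 − 3.660 × 4.086² = 205.5 − 61.10 = 144.4 m.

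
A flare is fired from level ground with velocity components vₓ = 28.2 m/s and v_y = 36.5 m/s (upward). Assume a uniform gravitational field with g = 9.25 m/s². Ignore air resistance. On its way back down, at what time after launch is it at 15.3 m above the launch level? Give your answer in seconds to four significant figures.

7.448 s

Set y = v_y0 t − ½ g t² = 15.3: 4.625 t² − 36.50 t + 15.3 = 0.
Quadratic formula: t = (36.50 ± √1049.2) / 9.25 = (36.50 ± 32.39) / 9.25 → t = 0.4442 s or 7.448 s.
The descending-branch root is 7.448 s.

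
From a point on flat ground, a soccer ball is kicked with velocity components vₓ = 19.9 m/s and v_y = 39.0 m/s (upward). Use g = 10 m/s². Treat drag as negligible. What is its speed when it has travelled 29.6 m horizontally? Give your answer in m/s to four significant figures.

31.27 m/s

Time to reach x = 29.6 m: t = x/vₓ = 29.6/19.90 = 1.487 s.
Vertical velocity there: v_y = v_y0 − g t = 39.00 − 10.0 × 1.487 = 24.13 m/s.
Speed: √(vₓ² + v_y²) = √(19.90² + 24.13²) = 31.27 m/s.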